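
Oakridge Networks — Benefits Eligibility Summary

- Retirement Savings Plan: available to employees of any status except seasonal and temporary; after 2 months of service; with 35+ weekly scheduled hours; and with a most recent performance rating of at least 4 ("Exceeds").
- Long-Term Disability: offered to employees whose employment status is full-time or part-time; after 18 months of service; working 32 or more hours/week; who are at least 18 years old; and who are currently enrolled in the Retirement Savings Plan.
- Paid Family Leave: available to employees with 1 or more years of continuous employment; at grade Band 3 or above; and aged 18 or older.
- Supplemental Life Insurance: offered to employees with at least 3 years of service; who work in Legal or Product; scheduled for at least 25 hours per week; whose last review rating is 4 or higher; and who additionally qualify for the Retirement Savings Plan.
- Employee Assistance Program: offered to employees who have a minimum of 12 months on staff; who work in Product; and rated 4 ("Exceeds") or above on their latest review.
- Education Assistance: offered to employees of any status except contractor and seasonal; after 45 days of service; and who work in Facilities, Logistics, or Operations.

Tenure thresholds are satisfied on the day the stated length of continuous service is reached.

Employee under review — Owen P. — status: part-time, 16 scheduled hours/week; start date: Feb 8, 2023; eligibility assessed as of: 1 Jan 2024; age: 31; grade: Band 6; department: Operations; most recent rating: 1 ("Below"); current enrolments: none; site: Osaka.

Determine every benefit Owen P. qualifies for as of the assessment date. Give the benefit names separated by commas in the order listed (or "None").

Education Assistance

Service from Feb 8, 2023 to 1 Jan 2024: 327 days.
Retirement Savings Plan — status part-time ✓ (not excluded); service 327 days ≥ 2 months (≈60 days) ✓; 16 hrs/wk < 35 ✗ → not eligible.
Long-Term Disability — status part-time ✓; service 327 days < 18 months (≈540 days) ✗ → not eligible.
Paid Family Leave — service 327 days < 1 year (≈365 days) ✗ → not eligible.
Supplemental Life Insurance — service 327 days < 3 years (≈1095 days) ✗ → not eligible.
Employee Assistance Program — service 327 days < 12 months (≈360 days) ✗ → not eligible.
Education Assistance — status part-time ✓ (not excluded); service 327 days ≥ 45 days ✓; dept Operations ✓ → eligible.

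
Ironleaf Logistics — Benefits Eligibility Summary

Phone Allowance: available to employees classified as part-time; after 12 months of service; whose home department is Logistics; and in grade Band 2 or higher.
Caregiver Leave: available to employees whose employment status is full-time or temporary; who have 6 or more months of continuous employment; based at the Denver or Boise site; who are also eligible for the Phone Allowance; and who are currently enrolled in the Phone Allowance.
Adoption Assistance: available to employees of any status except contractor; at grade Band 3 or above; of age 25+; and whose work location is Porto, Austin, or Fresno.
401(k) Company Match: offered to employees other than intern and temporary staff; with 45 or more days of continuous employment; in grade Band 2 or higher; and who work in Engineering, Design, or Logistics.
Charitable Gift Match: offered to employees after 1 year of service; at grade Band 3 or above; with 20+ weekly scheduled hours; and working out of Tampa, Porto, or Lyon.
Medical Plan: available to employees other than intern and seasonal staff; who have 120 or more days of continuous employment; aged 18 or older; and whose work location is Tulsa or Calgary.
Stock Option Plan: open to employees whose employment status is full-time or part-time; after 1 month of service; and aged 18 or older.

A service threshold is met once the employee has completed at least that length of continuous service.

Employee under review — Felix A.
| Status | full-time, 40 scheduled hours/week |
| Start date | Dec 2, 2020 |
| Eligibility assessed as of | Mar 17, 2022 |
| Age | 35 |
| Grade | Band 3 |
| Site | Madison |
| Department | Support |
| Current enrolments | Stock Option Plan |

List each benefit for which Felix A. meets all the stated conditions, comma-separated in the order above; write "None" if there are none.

Service from Dec 2, 2020 to Mar 17, 2022: 470 days.
Phone Allowance — status full-time ✗ (requires part-time) → not eligible.
Caregiver Leave — status full-time ✓; service 470 days ≥ 6 months (≈180 days) ✓; site Madison ✗ (not Denver or Boise) → not eligible.
Adoption Assistance — status full-time ✓ (not excluded); grade Band 3 ≥ Band 3 ✓; age 35 ≥ 25 ✓; site Madison ✗ (not Porto, Austin, or Fresno) → not eligible.
401(k) Company Match — status full-time ✓ (not excluded); service 470 days ≥ 45 days ✓; grade Band 3 ≥ Band 2 ✓; dept Support ✗ → not eligible.
Charitable Gift Match — service 470 days ≥ 1 year (≈365 days) ✓; grade Band 3 ≥ Band 3 ✓; 40 hrs/wk ≥ 20 ✓; site Madison ✗ (not Tampa, Porto, or Lyon) → not eligible.
Medical Plan — status full-time ✓ (not excluded); service 470 days ≥ 120 days ✓; age 35 ≥ 18 ✓; site Madison ✗ (not Tulsa or Calgary) → not eligible.
Stock Option Plan — status full-time ✓; service 470 days ≥ 1 month (≈30 days) ✓; age 35 ≥ 18 ✓ → eligible.

Stock Option Plan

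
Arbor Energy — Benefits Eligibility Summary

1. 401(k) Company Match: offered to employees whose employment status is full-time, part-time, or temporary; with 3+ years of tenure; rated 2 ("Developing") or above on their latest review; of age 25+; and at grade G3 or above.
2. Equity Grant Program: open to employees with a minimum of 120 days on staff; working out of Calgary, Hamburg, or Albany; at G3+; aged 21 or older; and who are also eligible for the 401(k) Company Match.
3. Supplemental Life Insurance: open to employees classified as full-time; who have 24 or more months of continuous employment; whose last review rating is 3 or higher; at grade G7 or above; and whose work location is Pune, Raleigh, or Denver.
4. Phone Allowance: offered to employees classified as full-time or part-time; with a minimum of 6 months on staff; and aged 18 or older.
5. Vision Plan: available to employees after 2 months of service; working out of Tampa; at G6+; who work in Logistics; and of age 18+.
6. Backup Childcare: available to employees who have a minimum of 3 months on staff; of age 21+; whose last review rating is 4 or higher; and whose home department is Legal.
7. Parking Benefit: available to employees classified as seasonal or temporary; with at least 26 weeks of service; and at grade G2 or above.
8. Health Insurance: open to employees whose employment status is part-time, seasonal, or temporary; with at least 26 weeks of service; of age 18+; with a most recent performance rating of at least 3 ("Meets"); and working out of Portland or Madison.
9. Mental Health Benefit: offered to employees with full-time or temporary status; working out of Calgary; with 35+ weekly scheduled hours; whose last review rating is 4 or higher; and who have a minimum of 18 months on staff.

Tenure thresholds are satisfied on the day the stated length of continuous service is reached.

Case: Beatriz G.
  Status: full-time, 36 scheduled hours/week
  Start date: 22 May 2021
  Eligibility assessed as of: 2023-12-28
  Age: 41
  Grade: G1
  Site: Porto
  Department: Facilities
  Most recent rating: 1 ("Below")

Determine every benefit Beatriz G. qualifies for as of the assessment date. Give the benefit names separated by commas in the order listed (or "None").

Service from 22 May 2021 to 2023-12-28: 950 days.
401(k) Company Match — status full-time ✓; service 950 days < 3 years (≈1095 days) ✗ → not eligible.
Equity Grant Program — service 950 days ≥ 120 days ✓; site Porto ✗ (not Calgary, Hamburg, or Albany) → not eligible.
Supplemental Life Insurance — status full-time ✓; service 950 days ≥ 24 months (≈720 days) ✓; rating 1 < 3 ✗ → not eligible.
Phone Allowance — status full-time ✓; service 950 days ≥ 6 months (≈180 days) ✓; age 41 ≥ 18 ✓ → eligible.
Vision Plan — service 950 days ≥ 2 months (≈60 days) ✓; site Porto ✗ (not Tampa) → not eligible.
Backup Childcare — service 950 days ≥ 3 months (≈90 days) ✓; age 41 ≥ 21 ✓; rating 1 < 4 ✗ → not eligible.
Parking Benefit — status full-time ✗ (requires seasonal or temporary) → not eligible.
Health Insurance — status full-time ✗ (requires part-time, seasonal, or temporary) → not eligible.
Mental Health Benefit — status full-time ✓; site Porto ✗ (not Calgary) → not eligible.

Phone Allowance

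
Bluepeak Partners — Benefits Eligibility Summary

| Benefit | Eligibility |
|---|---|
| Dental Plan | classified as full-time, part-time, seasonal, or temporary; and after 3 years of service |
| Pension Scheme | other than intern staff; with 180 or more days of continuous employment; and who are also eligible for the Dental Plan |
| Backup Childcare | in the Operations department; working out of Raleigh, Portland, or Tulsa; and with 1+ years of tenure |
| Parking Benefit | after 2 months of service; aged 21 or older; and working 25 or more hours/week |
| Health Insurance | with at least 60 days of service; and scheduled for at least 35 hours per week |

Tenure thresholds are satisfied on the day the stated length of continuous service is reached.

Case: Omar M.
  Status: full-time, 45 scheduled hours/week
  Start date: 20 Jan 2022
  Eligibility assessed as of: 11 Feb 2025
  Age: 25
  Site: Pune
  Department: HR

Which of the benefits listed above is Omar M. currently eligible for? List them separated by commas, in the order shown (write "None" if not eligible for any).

Dental Plan, Pension Scheme, Parking Benefit, Health Insurance

Service from 20 Jan 2022 to 11 Feb 2025: 1118 days.
Dental Plan — status full-time ✓; service 1118 days ≥ 3 years (≈1095 days) ✓ → eligible.
Pension Scheme — status full-time ✓ (not excluded); service 1118 days ≥ 180 days ✓; eligible for Dental Plan ✓ → eligible.
Backup Childcare — dept HR ✗ → not eligible.
Parking Benefit — service 1118 days ≥ 2 months (≈60 days) ✓; age 25 ≥ 21 ✓; 45 hrs/wk ≥ 25 ✓ → eligible.
Health Insurance — service 1118 days ≥ 60 days ✓; 45 hrs/wk ≥ 35 ✓ → eligible.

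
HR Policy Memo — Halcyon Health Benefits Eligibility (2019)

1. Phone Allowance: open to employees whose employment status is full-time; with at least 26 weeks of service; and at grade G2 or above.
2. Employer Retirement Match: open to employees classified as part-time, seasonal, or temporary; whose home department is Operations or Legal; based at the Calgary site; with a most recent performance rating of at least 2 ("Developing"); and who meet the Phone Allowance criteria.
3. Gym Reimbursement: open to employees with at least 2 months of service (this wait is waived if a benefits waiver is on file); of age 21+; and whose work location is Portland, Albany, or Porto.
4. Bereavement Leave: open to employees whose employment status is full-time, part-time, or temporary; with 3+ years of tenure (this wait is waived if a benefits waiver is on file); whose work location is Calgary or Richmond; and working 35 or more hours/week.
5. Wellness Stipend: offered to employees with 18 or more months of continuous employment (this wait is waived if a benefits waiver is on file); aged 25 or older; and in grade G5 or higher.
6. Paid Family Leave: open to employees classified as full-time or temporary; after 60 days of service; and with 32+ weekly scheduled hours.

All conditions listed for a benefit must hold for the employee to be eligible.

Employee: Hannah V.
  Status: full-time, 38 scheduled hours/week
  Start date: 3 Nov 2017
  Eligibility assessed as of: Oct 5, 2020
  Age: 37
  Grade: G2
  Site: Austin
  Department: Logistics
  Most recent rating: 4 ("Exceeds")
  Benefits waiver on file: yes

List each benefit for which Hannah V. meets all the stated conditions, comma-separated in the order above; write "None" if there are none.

Phone Allowance, Paid Family Leave

Service from 3 Nov 2017 to Oct 5, 2020: 1067 days.
Phone Allowance — status full-time ✓; service 1067 days ≥ 26 weeks (≈182 days) ✓; grade G2 ≥ G2 ✓ → eligible.
Employer Retirement Match — status full-time ✗ (requires part-time, seasonal, or temporary) → not eligible.
Gym Reimbursement — benefits waiver on file ✓; age 37 ≥ 21 ✓; site Austin ✗ (not Portland, Albany, or Porto) → not eligible.
Bereavement Leave — status full-time ✓; benefits waiver on file ✓; site Austin ✗ (not Calgary or Richmond) → not eligible.
Wellness Stipend — benefits waiver on file ✓; age 37 ≥ 25 ✓; grade G2 < G5 ✗ → not eligible.
Paid Family Leave — status full-time ✓; service 1067 days ≥ 60 days ✓; 38 hrs/wk ≥ 32 ✓ → eligible.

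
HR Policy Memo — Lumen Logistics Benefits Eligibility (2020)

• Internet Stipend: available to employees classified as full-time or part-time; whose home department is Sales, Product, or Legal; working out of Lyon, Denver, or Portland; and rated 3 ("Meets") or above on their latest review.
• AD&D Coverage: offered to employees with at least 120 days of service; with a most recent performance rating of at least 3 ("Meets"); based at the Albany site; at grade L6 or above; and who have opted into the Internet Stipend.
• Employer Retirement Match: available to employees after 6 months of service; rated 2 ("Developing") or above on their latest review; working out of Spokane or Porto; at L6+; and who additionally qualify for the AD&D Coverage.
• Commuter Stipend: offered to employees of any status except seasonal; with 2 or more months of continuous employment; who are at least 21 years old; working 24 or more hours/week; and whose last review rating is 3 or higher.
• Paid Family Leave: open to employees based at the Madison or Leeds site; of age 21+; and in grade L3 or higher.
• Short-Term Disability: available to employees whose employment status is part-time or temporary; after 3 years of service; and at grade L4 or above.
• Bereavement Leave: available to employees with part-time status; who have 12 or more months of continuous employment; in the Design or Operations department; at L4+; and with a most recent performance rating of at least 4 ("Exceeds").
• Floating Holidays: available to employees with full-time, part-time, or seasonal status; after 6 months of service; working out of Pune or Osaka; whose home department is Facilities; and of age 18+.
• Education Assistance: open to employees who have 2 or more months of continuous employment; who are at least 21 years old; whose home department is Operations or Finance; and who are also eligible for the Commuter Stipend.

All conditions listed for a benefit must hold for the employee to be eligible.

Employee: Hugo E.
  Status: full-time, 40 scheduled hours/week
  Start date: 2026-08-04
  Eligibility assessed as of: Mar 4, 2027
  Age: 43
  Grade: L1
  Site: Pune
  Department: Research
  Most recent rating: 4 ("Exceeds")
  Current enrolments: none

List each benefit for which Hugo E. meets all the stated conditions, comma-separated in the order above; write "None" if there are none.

Service from 2026-08-04 to Mar 4, 2027: 212 days.
Internet Stipend — status full-time ✓; dept Research ✗ → not eligible.
AD&D Coverage — service 212 days ≥ 120 days ✓; rating 4 ≥ 3 ✓; site Pune ✗ (not Albany) → not eligible.
Employer Retirement Match — service 212 days ≥ 6 months (≈180 days) ✓; rating 4 ≥ 2 ✓; site Pune ✗ (not Spokane or Porto) → not eligible.
Commuter Stipend — status full-time ✓ (not excluded); service 212 days ≥ 2 months (≈60 days) ✓; age 43 ≥ 21 ✓; 40 hrs/wk ≥ 24 ✓; rating 4 ≥ 3 ✓ → eligible.
Paid Family Leave — site Pune ✗ (not Madison or Leeds) → not eligible.
Short-Term Disability — status full-time ✗ (requires part-time or temporary) → not eligible.
Bereavement Leave — status full-time ✗ (requires part-time) → not eligible.
Floating Holidays — status full-time ✓; service 212 days ≥ 6 months (≈180 days) ✓; site Pune ✓; dept Research ✗ → not eligible.
Education Assistance — service 212 days ≥ 2 months (≈60 days) ✓; age 43 ≥ 21 ✓; dept Research ✗ → not eligible.

Commuter Stipend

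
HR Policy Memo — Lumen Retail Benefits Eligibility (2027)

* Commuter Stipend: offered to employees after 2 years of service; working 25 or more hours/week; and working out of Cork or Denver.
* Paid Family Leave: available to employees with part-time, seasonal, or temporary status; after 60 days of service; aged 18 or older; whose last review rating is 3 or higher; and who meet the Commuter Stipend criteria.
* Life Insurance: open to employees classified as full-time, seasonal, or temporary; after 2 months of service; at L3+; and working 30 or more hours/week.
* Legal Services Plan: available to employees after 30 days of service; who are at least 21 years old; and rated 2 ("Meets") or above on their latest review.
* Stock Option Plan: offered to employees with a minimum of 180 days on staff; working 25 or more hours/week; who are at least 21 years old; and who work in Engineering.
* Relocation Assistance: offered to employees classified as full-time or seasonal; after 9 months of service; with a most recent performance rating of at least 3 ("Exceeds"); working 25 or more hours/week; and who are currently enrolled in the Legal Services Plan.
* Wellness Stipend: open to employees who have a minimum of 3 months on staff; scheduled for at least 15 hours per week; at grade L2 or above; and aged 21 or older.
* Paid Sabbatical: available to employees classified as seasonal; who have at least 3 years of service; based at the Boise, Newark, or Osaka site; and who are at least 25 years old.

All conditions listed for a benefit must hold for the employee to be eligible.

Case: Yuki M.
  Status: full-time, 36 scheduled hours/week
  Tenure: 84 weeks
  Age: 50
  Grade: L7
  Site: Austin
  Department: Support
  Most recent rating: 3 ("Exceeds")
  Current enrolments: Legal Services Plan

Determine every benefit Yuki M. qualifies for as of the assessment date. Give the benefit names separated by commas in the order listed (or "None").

Life Insurance, Legal Services Plan, Relocation Assistance, Wellness Stipend

Commuter Stipend — service 84 weeks < 2 years (≈730 days) ✗ → not eligible.
Paid Family Leave — status full-time ✗ (requires part-time, seasonal, or temporary) → not eligible.
Life Insurance — status full-time ✓; service 84 weeks ≥ 2 months (≈60 days) ✓; grade L7 ≥ L3 ✓; 36 hrs/wk ≥ 30 ✓ → eligible.
Legal Services Plan — service 84 weeks ≥ 30 days ✓; age 50 ≥ 21 ✓; rating 3 ≥ 2 ✓ → eligible.
Stock Option Plan — service 84 weeks ≥ 180 days ✓; 36 hrs/wk ≥ 25 ✓; age 50 ≥ 21 ✓; dept Support ✗ → not eligible.
Relocation Assistance — status full-time ✓; service 84 weeks ≥ 9 months (≈270 days) ✓; rating 3 ≥ 3 ✓; 36 hrs/wk ≥ 25 ✓; enrolled in Legal Services Plan ✓ → eligible.
Wellness Stipend — service 84 weeks ≥ 3 months (≈90 days) ✓; 36 hrs/wk ≥ 15 ✓; grade L7 ≥ L2 ✓; age 50 ≥ 21 ✓ → eligible.
Paid Sabbatical — status full-time ✗ (requires seasonal) → not eligible.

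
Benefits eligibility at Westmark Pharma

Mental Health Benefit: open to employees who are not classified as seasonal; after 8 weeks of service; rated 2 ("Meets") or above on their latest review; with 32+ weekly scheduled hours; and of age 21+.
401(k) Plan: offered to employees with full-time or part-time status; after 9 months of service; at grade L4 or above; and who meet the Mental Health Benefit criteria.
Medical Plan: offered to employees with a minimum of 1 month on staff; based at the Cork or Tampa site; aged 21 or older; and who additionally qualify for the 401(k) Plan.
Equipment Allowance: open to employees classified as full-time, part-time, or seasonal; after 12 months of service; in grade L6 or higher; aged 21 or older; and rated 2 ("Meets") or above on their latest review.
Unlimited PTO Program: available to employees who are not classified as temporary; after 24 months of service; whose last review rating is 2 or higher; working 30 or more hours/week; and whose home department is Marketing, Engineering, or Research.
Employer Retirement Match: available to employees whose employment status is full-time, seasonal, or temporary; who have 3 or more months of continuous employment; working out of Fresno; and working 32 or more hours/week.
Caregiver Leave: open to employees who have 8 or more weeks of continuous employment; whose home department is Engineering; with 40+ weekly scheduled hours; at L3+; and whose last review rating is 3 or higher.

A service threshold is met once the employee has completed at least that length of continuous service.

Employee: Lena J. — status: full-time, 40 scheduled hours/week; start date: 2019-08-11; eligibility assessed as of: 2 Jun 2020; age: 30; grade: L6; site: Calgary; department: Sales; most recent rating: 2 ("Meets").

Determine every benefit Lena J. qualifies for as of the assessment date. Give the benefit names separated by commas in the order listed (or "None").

Mental Health Benefit, 401(k) Plan

Service from 2019-08-11 to 2 Jun 2020: 296 days.
Mental Health Benefit — status full-time ✓ (not excluded); service 296 days ≥ 8 weeks (≈56 days) ✓; rating 2 ≥ 2 ✓; 40 hrs/wk ≥ 32 ✓; age 30 ≥ 21 ✓ → eligible.
401(k) Plan — status full-time ✓; service 296 days ≥ 9 months (≈270 days) ✓; grade L6 ≥ L4 ✓; eligible for Mental Health Benefit ✓ → eligible.
Medical Plan — service 296 days ≥ 1 month (≈30 days) ✓; site Calgary ✗ (not Cork or Tampa) → not eligible.
Equipment Allowance — status full-time ✓; service 296 days < 12 months (≈360 days) ✗ → not eligible.
Unlimited PTO Program — status full-time ✓ (not excluded); service 296 days < 24 months (≈720 days) ✗ → not eligible.
Employer Retirement Match — status full-time ✓; service 296 days ≥ 3 months (≈90 days) ✓; site Calgary ✗ (not Fresno) → not eligible.
Caregiver Leave — service 296 days ≥ 8 weeks (≈56 days) ✓; dept Sales ✗ → not eligible.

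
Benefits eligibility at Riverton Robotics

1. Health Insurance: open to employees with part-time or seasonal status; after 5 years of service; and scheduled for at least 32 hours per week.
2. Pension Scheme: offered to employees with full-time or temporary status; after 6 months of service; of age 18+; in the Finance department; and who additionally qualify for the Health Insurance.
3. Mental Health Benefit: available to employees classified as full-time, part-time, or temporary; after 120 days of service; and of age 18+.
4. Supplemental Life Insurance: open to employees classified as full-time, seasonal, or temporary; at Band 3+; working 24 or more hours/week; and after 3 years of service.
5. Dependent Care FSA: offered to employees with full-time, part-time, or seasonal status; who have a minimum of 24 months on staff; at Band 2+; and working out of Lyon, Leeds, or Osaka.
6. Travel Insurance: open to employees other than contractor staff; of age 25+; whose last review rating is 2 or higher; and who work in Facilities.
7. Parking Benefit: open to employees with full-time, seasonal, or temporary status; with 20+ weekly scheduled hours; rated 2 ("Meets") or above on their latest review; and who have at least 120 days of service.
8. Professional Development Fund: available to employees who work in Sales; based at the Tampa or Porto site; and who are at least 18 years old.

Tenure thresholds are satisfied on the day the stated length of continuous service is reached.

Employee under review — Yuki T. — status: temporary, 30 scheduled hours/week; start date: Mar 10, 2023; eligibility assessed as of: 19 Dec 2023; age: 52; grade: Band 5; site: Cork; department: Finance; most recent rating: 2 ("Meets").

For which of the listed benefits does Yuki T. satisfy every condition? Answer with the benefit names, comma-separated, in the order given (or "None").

Service from Mar 10, 2023 to 19 Dec 2023: 284 days.
Health Insurance — status temporary ✗ (requires part-time or seasonal) → not eligible.
Pension Scheme — status temporary ✓; service 284 days ≥ 6 months (≈180 days) ✓; age 52 ≥ 18 ✓; dept Finance ✓; not eligible for Health Insurance ✗ → not eligible.
Mental Health Benefit — status temporary ✓; service 284 days ≥ 120 days ✓; age 52 ≥ 18 ✓ → eligible.
Supplemental Life Insurance — status temporary ✓; grade Band 5 ≥ Band 3 ✓; 30 hrs/wk ≥ 24 ✓; service 284 days < 3 years (≈1095 days) ✗ → not eligible.
Dependent Care FSA — status temporary ✗ (requires full-time, part-time, or seasonal) → not eligible.
Travel Insurance — status temporary ✓ (not excluded); age 52 ≥ 25 ✓; rating 2 ≥ 2 ✓; dept Finance ✗ → not eligible.
Parking Benefit — status temporary ✓; 30 hrs/wk ≥ 20 ✓; rating 2 ≥ 2 ✓; service 284 days ≥ 120 days ✓ → eligible.
Professional Development Fund — dept Finance ✗ → not eligible.

Mental Health Benefit, Parking Benefit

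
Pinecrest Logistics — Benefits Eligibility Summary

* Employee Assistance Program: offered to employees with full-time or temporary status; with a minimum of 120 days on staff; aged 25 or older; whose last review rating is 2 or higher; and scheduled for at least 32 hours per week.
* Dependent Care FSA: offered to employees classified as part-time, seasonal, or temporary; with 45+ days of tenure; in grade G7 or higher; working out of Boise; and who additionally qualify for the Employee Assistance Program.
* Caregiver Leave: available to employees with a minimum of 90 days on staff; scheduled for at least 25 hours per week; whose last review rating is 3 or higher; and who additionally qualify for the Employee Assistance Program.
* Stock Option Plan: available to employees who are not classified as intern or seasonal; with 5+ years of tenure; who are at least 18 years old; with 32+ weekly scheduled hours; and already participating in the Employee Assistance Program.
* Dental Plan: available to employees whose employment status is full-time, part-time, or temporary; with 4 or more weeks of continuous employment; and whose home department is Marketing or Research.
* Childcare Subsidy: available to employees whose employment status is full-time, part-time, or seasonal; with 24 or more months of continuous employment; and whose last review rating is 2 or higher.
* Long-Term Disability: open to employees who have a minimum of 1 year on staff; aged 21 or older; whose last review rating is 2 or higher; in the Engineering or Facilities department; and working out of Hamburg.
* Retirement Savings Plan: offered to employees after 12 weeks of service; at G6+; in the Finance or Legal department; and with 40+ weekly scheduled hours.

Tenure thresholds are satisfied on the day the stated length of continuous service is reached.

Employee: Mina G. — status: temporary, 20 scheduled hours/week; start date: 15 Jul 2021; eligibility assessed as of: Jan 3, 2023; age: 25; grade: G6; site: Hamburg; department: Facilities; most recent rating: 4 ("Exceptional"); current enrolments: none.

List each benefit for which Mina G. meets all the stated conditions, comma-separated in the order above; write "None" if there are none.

Service from 15 Jul 2021 to Jan 3, 2023: 537 days.
Employee Assistance Program — status temporary ✓; service 537 days ≥ 120 days ✓; age 25 ≥ 25 ✓; rating 4 ≥ 2 ✓; 20 hrs/wk < 32 ✗ → not eligible.
Dependent Care FSA — status temporary ✓; service 537 days ≥ 45 days ✓; grade G6 < G7 ✗ → not eligible.
Caregiver Leave — service 537 days ≥ 90 days ✓; 20 hrs/wk < 25 ✗ → not eligible.
Stock Option Plan — status temporary ✓ (not excluded); service 537 days < 5 years (≈1825 days) ✗ → not eligible.
Dental Plan — status temporary ✓; service 537 days ≥ 4 weeks (≈28 days) ✓; dept Facilities ✗ → not eligible.
Childcare Subsidy — status temporary ✗ (requires full-time, part-time, or seasonal) → not eligible.
Long-Term Disability — service 537 days ≥ 1 year (≈365 days) ✓; age 25 ≥ 21 ✓; rating 4 ≥ 2 ✓; dept Facilities ✓; site Hamburg ✓ → eligible.
Retirement Savings Plan — service 537 days ≥ 12 weeks (≈84 days) ✓; grade G6 ≥ G6 ✓; dept Facilities ✗ → not eligible.

Long-Term Disability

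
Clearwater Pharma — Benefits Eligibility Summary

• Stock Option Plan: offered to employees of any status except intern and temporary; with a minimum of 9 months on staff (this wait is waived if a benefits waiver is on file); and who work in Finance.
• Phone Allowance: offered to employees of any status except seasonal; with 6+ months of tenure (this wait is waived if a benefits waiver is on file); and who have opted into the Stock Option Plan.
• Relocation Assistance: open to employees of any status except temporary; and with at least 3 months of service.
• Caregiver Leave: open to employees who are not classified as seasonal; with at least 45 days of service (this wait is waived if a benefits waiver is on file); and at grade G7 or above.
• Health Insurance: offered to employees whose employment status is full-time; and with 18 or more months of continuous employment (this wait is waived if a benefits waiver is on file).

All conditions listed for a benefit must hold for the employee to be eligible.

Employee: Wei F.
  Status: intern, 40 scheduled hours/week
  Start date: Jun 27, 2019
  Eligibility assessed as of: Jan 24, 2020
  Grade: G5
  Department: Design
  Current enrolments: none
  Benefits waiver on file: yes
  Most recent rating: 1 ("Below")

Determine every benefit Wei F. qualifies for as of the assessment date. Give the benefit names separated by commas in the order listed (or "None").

Service from Jun 27, 2019 to Jan 24, 2020: 211 days.
Stock Option Plan — status intern ✗ (excluded) → not eligible.
Phone Allowance — status intern ✓ (not excluded); benefits waiver on file ✓; not enrolled in Stock Option Plan ✗ → not eligible.
Relocation Assistance — status intern ✓ (not excluded); service 211 days ≥ 3 months (≈90 days) ✓ → eligible.
Caregiver Leave — status intern ✓ (not excluded); benefits waiver on file ✓; grade G5 < G7 ✗ → not eligible.
Health Insurance — status intern ✗ (requires full-time) → not eligible.

Relocation Assistance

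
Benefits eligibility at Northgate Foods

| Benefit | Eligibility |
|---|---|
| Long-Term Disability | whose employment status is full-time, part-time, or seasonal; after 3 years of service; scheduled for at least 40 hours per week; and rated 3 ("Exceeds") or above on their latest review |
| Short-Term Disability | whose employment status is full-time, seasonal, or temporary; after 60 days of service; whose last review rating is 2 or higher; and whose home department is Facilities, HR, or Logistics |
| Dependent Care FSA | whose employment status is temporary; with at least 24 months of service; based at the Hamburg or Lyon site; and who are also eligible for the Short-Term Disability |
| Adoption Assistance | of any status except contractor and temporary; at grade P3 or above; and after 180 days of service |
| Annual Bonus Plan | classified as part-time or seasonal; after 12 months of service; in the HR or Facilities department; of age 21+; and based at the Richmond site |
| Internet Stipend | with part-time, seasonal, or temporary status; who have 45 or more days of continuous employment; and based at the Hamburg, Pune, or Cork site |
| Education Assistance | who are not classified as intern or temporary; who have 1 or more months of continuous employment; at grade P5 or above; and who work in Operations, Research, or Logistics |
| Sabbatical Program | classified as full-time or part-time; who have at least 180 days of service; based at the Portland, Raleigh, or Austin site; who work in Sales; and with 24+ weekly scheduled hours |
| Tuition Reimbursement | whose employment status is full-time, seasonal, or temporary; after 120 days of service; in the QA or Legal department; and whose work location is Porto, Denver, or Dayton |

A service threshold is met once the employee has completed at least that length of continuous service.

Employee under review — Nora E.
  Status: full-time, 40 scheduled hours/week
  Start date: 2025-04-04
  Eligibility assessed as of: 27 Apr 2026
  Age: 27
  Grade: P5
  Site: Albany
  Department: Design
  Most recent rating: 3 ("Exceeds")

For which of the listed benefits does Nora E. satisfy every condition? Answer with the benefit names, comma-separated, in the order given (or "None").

Service from 2025-04-04 to 27 Apr 2026: 388 days.
Long-Term Disability — status full-time ✓; service 388 days < 3 years (≈1095 days) ✗ → not eligible.
Short-Term Disability — status full-time ✓; service 388 days ≥ 60 days ✓; rating 3 ≥ 2 ✓; dept Design ✗ → not eligible.
Dependent Care FSA — status full-time ✗ (requires temporary) → not eligible.
Adoption Assistance — status full-time ✓ (not excluded); grade P5 ≥ P3 ✓; service 388 days ≥ 180 days ✓ → eligible.
Annual Bonus Plan — status full-time ✗ (requires part-time or seasonal) → not eligible.
Internet Stipend — status full-time ✗ (requires part-time, seasonal, or temporary) → not eligible.
Education Assistance — status full-time ✓ (not excluded); service 388 days ≥ 1 month (≈30 days) ✓; grade P5 ≥ P5 ✓; dept Design ✗ → not eligible.
Sabbatical Program — status full-time ✓; service 388 days ≥ 180 days ✓; site Albany ✗ (not Portland, Raleigh, or Austin) → not eligible.
Tuition Reimbursement — status full-time ✓; service 388 days ≥ 120 days ✓; dept Design ✗ → not eligible.

Adoption Assistance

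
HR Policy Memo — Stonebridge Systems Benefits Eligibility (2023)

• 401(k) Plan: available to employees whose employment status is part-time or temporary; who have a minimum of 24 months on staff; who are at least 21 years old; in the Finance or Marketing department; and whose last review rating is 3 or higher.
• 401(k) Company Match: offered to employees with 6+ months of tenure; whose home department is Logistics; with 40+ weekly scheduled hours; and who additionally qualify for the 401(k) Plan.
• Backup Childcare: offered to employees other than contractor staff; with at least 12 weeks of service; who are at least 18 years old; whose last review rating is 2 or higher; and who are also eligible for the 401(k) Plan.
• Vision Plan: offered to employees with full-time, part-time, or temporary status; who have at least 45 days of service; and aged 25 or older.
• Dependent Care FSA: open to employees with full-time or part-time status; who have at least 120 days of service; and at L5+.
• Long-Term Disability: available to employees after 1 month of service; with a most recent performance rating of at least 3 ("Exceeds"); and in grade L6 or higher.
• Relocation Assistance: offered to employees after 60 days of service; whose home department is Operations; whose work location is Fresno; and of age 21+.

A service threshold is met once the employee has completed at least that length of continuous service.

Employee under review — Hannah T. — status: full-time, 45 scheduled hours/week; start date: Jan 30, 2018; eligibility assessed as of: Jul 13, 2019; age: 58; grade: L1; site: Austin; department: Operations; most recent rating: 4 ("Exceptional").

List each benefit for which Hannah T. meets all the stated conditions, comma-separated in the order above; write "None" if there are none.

Service from Jan 30, 2018 to Jul 13, 2019: 529 days.
401(k) Plan — status full-time ✗ (requires part-time or temporary) → not eligible.
401(k) Company Match — service 529 days ≥ 6 months (≈180 days) ✓; dept Operations ✗ → not eligible.
Backup Childcare — status full-time ✓ (not excluded); service 529 days ≥ 12 weeks (≈84 days) ✓; age 58 ≥ 18 ✓; rating 4 ≥ 2 ✓; not eligible for 401(k) Plan ✗ → not eligible.
Vision Plan — status full-time ✓; service 529 days ≥ 45 days ✓; age 58 ≥ 25 ✓ → eligible.
Dependent Care FSA — status full-time ✓; service 529 days ≥ 120 days ✓; grade L1 < L5 ✗ → not eligible.
Long-Term Disability — service 529 days ≥ 1 month (≈30 days) ✓; rating 4 ≥ 3 ✓; grade L1 < L6 ✗ → not eligible.
Relocation Assistance — service 529 days ≥ 60 days ✓; dept Operations ✓; site Austin ✗ (not Fresno) → not eligible.

Vision Plan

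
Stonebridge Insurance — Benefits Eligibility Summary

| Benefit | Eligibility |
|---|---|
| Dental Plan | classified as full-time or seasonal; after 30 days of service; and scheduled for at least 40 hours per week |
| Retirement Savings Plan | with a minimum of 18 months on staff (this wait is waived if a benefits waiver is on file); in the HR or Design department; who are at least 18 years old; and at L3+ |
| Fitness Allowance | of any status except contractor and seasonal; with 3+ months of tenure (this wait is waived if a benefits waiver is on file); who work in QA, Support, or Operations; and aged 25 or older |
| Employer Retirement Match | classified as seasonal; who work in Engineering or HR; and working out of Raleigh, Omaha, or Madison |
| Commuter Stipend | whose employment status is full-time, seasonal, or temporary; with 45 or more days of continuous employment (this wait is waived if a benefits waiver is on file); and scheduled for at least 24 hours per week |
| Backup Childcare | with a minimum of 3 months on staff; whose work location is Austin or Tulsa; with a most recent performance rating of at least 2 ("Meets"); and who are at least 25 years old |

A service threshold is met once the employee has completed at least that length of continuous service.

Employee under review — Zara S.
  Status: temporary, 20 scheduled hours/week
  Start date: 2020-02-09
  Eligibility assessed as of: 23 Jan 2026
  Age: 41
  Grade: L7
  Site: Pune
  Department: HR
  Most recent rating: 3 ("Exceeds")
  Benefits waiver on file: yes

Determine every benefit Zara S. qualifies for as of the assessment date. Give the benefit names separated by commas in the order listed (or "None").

Retirement Savings Plan

Service from 2020-02-09 to 23 Jan 2026: 2175 days.
Dental Plan — status temporary ✗ (requires full-time or seasonal) → not eligible.
Retirement Savings Plan — benefits waiver on file ✓; dept HR ✓; age 41 ≥ 18 ✓; grade L7 ≥ L3 ✓ → eligible.
Fitness Allowance — status temporary ✓ (not excluded); benefits waiver on file ✓; dept HR ✗ → not eligible.
Employer Retirement Match — status temporary ✗ (requires seasonal) → not eligible.
Commuter Stipend — status temporary ✓; benefits waiver on file ✓; 20 hrs/wk < 24 ✗ → not eligible.
Backup Childcare — service 2175 days ≥ 3 months (≈90 days) ✓; site Pune ✗ (not Austin or Tulsa) → not eligible.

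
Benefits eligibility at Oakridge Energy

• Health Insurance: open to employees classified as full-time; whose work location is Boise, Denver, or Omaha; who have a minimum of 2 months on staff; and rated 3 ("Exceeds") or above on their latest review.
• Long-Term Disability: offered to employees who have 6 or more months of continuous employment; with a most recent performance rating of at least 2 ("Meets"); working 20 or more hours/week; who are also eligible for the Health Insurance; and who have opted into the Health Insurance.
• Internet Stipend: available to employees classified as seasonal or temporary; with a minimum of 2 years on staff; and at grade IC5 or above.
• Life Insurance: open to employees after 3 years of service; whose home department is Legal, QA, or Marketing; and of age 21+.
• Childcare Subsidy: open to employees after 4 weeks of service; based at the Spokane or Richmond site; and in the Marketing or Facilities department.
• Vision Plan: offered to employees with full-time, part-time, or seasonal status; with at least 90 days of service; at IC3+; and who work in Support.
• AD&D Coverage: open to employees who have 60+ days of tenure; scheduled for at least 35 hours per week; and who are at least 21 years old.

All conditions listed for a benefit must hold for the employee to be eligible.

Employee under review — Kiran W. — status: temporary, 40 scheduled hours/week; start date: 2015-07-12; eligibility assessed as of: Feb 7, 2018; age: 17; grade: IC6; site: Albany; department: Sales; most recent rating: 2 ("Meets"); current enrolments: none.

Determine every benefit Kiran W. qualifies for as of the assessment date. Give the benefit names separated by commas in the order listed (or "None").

Service from 2015-07-12 to Feb 7, 2018: 941 days.
Health Insurance — status temporary ✗ (requires full-time) → not eligible.
Long-Term Disability — service 941 days ≥ 6 months (≈180 days) ✓; rating 2 ≥ 2 ✓; 40 hrs/wk ≥ 20 ✓; not eligible for Health Insurance ✗ → not eligible.
Internet Stipend — status temporary ✓; service 941 days ≥ 2 years (≈730 days) ✓; grade IC6 ≥ IC5 ✓ → eligible.
Life Insurance — service 941 days < 3 years (≈1095 days) ✗ → not eligible.
Childcare Subsidy — service 941 days ≥ 4 weeks (≈28 days) ✓; site Albany ✗ (not Spokane or Richmond) → not eligible.
Vision Plan — status temporary ✗ (requires full-time, part-time, or seasonal) → not eligible.
AD&D Coverage — service 941 days ≥ 60 days ✓; 40 hrs/wk ≥ 35 ✓; age 17 < 21 ✗ → not eligible.

Internet Stipend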